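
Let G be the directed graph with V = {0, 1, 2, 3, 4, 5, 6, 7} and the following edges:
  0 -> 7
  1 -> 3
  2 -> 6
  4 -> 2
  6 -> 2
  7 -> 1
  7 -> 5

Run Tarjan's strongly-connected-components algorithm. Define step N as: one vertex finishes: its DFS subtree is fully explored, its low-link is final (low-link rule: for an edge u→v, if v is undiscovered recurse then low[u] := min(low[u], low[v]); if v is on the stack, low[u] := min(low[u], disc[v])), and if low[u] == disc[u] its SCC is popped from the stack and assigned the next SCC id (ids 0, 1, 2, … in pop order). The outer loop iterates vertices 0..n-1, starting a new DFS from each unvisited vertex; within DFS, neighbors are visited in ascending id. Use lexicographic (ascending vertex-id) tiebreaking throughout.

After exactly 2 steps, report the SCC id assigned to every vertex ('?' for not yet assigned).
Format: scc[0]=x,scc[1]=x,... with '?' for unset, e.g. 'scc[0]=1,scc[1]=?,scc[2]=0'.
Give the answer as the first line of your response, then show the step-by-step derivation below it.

scc[0]=?,scc[1]=1,scc[2]=?,scc[3]=0,scc[4]=?,scc[5]=?,scc[6]=?,scc[7]=?

step 1: low=(low[0]=0,low[1]=2,low[2]=?,low[3]=3,low[4]=?,low[5]=?,low[6]=?,low[7]=1); scc=(scc[0]=?,scc[1]=?,scc[2]=?,scc[3]=0,scc[4]=?,scc[5]=?,scc[6]=?,scc[7]=?)
step 2: low=(low[0]=0,low[1]=2,low[2]=?,low[3]=3,low[4]=?,low[5]=?,low[6]=?,low[7]=1); scc=(scc[0]=?,scc[1]=1,scc[2]=?,scc[3]=0,scc[4]=?,scc[5]=?,scc[6]=?,scc[7]=?)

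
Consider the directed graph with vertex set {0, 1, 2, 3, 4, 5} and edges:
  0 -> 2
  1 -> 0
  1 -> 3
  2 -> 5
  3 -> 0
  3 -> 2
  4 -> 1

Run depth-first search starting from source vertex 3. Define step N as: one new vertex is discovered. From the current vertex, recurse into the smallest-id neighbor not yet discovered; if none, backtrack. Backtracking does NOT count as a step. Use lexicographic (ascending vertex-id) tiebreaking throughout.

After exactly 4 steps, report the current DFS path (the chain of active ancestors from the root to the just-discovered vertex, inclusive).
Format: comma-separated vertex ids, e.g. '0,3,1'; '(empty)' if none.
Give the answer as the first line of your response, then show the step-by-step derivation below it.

3,0,2,5

step 1: discover 3; path=3; order=3
step 2: discover 0; path=3>0; order=3,0
step 3: discover 2; path=3>0>2; order=3,0,2
step 4: discover 5; path=3>0>2>5; order=3,0,2,5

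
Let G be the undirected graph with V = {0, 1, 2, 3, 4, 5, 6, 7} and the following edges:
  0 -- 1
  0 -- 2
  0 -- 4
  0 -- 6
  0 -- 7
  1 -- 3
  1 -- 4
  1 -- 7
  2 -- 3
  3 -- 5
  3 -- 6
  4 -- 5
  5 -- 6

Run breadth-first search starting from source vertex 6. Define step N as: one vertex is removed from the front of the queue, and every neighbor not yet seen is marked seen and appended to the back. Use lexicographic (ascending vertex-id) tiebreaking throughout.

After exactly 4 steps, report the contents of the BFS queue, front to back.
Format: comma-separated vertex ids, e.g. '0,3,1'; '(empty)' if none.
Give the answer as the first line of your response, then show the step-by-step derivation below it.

1,2,4,7

step 1: dequeue 6; queue=[0,3,5]; order=6
step 2: dequeue 0; queue=[3,5,1,2,4,7]; order=6,0
step 3: dequeue 3; queue=[5,1,2,4,7]; order=6,0,3
step 4: dequeue 5; queue=[1,2,4,7]; order=6,0,3,5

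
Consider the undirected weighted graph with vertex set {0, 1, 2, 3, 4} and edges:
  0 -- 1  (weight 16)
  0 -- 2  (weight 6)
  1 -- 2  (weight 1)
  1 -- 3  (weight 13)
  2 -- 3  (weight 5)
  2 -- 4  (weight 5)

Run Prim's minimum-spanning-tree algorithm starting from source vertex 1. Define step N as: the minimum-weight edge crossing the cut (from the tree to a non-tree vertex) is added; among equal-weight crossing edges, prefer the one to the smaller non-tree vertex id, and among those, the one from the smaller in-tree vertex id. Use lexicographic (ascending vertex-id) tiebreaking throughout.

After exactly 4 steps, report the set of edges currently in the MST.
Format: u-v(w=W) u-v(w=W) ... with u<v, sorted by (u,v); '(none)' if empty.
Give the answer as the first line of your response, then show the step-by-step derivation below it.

0-2(w=6) 1-2(w=1) 2-3(w=5) 2-4(w=5)

step 1: add edge 1-2 (w=1); MST = {1-2(w=1)}
step 2: add edge 2-3 (w=5); MST = {1-2(w=1) 2-3(w=5)}
step 3: add edge 2-4 (w=5); MST = {1-2(w=1) 2-3(w=5) 2-4(w=5)}
step 4: add edge 0-2 (w=6); MST = {0-2(w=6) 1-2(w=1) 2-3(w=5) 2-4(w=5)}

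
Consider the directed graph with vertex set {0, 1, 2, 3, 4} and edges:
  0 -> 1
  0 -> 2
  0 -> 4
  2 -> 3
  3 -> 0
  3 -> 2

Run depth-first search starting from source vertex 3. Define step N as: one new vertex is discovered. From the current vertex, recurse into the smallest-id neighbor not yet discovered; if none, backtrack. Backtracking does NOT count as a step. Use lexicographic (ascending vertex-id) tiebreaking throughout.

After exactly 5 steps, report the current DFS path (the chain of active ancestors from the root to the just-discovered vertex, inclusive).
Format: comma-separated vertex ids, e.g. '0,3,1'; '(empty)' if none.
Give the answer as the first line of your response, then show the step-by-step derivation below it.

3,0,4

step 1: discover 3; path=3; order=3
step 2: discover 0; path=3>0; order=3,0
step 3: discover 1; path=3>0>1; order=3,0,1
step 4: discover 2; path=3>0>2; order=3,0,1,2
step 5: discover 4; path=3>0>4; order=3,0,1,2,4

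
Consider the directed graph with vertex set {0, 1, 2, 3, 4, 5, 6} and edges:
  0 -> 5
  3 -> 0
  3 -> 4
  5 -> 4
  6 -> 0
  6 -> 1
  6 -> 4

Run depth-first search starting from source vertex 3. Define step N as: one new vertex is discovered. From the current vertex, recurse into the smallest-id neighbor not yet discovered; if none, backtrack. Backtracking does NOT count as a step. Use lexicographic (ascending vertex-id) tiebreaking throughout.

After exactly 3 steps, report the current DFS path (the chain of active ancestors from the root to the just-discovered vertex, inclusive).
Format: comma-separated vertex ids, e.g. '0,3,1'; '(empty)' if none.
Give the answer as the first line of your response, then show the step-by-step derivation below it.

3,0,5

step 1: discover 3; path=3; order=3
step 2: discover 0; path=3>0; order=3,0
step 3: discover 5; path=3>0>5; order=3,0,5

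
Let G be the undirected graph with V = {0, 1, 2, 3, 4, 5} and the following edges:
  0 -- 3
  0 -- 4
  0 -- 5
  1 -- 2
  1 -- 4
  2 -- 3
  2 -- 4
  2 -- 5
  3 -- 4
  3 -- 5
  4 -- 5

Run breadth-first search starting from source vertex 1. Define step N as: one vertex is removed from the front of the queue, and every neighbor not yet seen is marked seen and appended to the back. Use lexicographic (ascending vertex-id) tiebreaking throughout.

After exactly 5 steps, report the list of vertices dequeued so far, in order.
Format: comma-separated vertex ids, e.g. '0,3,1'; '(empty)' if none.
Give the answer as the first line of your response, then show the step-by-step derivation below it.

1,2,4,3,5

step 1: dequeue 1; queue=[2,4]; order=1
step 2: dequeue 2; queue=[4,3,5]; order=1,2
step 3: dequeue 4; queue=[3,5,0]; order=1,2,4
step 4: dequeue 3; queue=[5,0]; order=1,2,4,3
step 5: dequeue 5; queue=[0]; order=1,2,4,3,5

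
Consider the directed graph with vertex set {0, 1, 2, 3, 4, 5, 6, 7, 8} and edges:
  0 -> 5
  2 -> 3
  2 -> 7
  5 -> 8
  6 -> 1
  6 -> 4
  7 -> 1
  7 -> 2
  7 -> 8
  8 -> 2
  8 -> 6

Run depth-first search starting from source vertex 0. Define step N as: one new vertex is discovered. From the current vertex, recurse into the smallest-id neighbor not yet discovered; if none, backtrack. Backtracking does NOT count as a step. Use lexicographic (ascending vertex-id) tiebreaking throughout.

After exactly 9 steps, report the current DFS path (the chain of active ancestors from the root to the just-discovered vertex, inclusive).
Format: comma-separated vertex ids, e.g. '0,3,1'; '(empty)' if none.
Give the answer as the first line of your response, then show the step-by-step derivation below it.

0,5,8,6,4

step 1: discover 0; path=0; order=0
step 2: discover 5; path=0>5; order=0,5
step 3: discover 8; path=0>5>8; order=0,5,8
step 4: discover 2; path=0>5>8>2; order=0,5,8,2
step 5: discover 3; path=0>5>8>2>3; order=0,5,8,2,3
step 6: discover 7; path=0>5>8>2>7; order=0,5,8,2,3,7
step 7: discover 1; path=0>5>8>2>7>1; order=0,5,8,2,3,7,1
step 8: discover 6; path=0>5>8>6; order=0,5,8,2,3,7,1,6
step 9: discover 4; path=0>5>8>6>4; order=0,5,8,2,3,7,1,6,4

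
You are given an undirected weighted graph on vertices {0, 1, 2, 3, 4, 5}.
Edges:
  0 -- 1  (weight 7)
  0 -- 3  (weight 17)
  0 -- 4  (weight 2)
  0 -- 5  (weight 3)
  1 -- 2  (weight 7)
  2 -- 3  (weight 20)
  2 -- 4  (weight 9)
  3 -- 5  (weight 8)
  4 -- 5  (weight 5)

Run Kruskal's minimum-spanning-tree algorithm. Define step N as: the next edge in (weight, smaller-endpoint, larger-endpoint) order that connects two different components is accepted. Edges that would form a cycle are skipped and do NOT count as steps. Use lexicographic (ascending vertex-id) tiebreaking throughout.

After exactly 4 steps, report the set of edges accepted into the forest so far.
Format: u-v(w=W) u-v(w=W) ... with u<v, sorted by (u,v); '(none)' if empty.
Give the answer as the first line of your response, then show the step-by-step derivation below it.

0-1(w=7) 0-4(w=2) 0-5(w=3) 1-2(w=7)

step 1: add edge 0-4 (w=2); MST = {0-4(w=2)}
step 2: add edge 0-5 (w=3); MST = {0-4(w=2) 0-5(w=3)}
step 3: add edge 0-1 (w=7); MST = {0-1(w=7) 0-4(w=2) 0-5(w=3)}
step 4: add edge 1-2 (w=7); MST = {0-1(w=7) 0-4(w=2) 0-5(w=3) 1-2(w=7)}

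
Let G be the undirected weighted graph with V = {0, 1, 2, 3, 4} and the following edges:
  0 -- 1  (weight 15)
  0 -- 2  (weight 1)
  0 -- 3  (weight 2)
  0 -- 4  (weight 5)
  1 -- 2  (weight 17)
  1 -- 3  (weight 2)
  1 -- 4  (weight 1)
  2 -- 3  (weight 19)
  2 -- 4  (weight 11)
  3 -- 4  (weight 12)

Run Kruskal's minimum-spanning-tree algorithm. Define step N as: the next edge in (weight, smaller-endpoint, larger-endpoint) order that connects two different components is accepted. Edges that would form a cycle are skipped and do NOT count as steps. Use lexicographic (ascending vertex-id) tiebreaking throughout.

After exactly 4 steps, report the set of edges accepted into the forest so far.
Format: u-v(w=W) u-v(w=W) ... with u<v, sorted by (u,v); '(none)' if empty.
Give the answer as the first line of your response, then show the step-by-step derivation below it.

0-2(w=1) 0-3(w=2) 1-3(w=2) 1-4(w=1)

step 1: add edge 0-2 (w=1); MST = {0-2(w=1)}
step 2: add edge 1-4 (w=1); MST = {0-2(w=1) 1-4(w=1)}
step 3: add edge 0-3 (w=2); MST = {0-2(w=1) 0-3(w=2) 1-4(w=1)}
step 4: add edge 1-3 (w=2); MST = {0-2(w=1) 0-3(w=2) 1-3(w=2) 1-4(w=1)}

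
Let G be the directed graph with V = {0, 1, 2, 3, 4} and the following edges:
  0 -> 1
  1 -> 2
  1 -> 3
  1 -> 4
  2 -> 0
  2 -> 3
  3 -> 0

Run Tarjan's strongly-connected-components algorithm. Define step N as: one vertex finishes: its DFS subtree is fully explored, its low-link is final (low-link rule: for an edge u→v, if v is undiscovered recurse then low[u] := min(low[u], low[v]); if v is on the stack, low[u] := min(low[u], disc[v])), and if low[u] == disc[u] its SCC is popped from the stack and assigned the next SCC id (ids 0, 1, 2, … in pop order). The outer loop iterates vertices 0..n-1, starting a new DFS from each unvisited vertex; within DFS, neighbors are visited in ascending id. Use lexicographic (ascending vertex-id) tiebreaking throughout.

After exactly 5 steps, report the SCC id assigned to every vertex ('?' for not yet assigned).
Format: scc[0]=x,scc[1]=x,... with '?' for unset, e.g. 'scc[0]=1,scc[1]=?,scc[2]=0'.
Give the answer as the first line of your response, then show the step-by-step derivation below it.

scc[0]=1,scc[1]=1,scc[2]=1,scc[3]=1,scc[4]=0

step 1: low=(low[0]=0,low[1]=1,low[2]=0,low[3]=0,low[4]=?); scc=(scc[0]=?,scc[1]=?,scc[2]=?,scc[3]=?,scc[4]=?)
step 2: low=(low[0]=0,low[1]=1,low[2]=0,low[3]=0,low[4]=?); scc=(scc[0]=?,scc[1]=?,scc[2]=?,scc[3]=?,scc[4]=?)
step 3: low=(low[0]=0,low[1]=0,low[2]=0,low[3]=0,low[4]=4); scc=(scc[0]=?,scc[1]=?,scc[2]=?,scc[3]=?,scc[4]=0)
step 4: low=(low[0]=0,low[1]=0,low[2]=0,low[3]=0,low[4]=4); scc=(scc[0]=?,scc[1]=?,scc[2]=?,scc[3]=?,scc[4]=0)
step 5: low=(low[0]=0,low[1]=0,low[2]=0,low[3]=0,low[4]=4); scc=(scc[0]=1,scc[1]=1,scc[2]=1,scc[3]=1,scc[4]=0)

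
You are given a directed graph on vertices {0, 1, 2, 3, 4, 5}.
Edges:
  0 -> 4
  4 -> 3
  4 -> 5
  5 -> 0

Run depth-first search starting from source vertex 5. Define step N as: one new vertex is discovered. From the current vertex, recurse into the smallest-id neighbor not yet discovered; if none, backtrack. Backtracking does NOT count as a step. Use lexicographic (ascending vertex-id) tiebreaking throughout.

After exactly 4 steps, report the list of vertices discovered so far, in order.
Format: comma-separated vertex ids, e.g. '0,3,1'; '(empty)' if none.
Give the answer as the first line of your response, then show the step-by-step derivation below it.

5,0,4,3

step 1: discover 5; path=5; order=5
step 2: discover 0; path=5>0; order=5,0
step 3: discover 4; path=5>0>4; order=5,0,4
step 4: discover 3; path=5>0>4>3; order=5,0,4,3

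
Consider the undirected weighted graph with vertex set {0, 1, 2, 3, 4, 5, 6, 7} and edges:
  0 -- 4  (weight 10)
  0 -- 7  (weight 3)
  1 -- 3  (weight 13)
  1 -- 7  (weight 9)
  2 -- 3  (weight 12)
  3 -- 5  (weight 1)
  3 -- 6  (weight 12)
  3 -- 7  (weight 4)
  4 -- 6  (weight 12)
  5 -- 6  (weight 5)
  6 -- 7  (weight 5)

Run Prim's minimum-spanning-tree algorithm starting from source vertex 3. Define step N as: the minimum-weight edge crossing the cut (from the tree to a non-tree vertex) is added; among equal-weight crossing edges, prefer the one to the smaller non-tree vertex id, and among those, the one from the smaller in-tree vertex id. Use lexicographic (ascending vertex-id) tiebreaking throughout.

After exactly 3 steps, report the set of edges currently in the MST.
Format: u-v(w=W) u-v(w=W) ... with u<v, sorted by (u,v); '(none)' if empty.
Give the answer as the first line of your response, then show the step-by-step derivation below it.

0-7(w=3) 3-5(w=1) 3-7(w=4)

step 1: add edge 3-5 (w=1); MST = {3-5(w=1)}
step 2: add edge 3-7 (w=4); MST = {3-5(w=1) 3-7(w=4)}
step 3: add edge 0-7 (w=3); MST = {0-7(w=3) 3-5(w=1) 3-7(w=4)}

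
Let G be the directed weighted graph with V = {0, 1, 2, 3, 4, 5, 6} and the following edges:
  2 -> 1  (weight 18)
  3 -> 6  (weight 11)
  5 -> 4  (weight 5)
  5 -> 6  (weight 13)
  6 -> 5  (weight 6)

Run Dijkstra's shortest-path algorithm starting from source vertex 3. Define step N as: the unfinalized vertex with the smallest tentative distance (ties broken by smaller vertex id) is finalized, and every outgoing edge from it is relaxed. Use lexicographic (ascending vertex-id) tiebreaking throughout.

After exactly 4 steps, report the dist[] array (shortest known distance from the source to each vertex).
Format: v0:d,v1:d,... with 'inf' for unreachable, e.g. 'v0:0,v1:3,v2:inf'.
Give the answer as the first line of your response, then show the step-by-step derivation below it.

v0:inf,v1:inf,v2:inf,v3:0,v4:22,v5:17,v6:11

step 1: dist = v0:inf,v1:inf,v2:inf,v3:0,v4:inf,v5:inf,v6:11
step 2: dist = v0:inf,v1:inf,v2:inf,v3:0,v4:inf,v5:17,v6:11
step 3: dist = v0:inf,v1:inf,v2:inf,v3:0,v4:22,v5:17,v6:11
step 4: dist = v0:inf,v1:inf,v2:inf,v3:0,v4:22,v5:17,v6:11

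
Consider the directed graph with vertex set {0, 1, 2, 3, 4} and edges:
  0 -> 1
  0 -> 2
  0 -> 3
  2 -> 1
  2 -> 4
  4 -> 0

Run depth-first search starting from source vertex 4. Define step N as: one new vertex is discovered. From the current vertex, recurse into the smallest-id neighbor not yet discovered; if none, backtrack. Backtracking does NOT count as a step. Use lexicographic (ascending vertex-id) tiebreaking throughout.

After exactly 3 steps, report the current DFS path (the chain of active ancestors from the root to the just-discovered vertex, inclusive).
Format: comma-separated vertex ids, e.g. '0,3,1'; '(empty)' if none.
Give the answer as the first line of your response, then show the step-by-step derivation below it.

4,0,1

step 1: discover 4; path=4; order=4
step 2: discover 0; path=4>0; order=4,0
step 3: discover 1; path=4>0>1; order=4,0,1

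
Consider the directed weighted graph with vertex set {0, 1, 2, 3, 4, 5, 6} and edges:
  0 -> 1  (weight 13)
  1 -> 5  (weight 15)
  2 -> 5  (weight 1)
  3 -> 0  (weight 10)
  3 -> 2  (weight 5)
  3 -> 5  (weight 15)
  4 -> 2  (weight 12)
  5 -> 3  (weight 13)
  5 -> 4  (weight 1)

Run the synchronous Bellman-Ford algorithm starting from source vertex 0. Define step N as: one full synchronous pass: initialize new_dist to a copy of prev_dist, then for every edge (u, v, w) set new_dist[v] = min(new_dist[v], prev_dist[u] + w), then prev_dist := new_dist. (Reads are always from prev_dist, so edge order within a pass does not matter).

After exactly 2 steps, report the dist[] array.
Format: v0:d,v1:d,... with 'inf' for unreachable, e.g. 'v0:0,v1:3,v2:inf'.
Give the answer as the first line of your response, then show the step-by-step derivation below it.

v0:0,v1:13,v2:inf,v3:inf,v4:inf,v5:28,v6:inf

step 1: dist = v0:0,v1:13,v2:inf,v3:inf,v4:inf,v5:inf,v6:inf
step 2: dist = v0:0,v1:13,v2:inf,v3:inf,v4:inf,v5:28,v6:inf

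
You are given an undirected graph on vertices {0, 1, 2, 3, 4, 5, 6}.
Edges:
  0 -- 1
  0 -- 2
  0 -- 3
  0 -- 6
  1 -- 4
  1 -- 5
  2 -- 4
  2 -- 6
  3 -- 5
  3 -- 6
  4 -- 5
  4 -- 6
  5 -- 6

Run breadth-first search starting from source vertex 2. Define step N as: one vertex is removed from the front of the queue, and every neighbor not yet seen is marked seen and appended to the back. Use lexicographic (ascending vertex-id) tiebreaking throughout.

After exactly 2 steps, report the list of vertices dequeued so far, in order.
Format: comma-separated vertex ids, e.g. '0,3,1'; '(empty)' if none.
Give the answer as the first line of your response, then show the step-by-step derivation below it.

2,0

step 1: dequeue 2; queue=[0,4,6]; order=2
step 2: dequeue 0; queue=[4,6,1,3]; order=2,0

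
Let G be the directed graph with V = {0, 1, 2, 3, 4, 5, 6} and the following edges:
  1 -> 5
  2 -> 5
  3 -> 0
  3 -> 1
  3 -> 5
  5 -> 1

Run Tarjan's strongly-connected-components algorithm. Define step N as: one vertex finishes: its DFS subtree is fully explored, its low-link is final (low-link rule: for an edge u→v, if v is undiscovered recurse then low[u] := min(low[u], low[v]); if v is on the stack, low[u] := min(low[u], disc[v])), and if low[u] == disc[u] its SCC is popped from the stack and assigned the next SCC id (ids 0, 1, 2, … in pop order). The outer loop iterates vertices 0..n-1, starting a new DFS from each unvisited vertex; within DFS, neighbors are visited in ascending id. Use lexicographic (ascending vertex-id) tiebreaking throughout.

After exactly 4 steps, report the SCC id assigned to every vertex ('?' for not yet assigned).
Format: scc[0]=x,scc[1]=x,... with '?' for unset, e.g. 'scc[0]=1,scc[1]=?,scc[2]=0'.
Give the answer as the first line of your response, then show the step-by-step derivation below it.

scc[0]=0,scc[1]=1,scc[2]=2,scc[3]=?,scc[4]=?,scc[5]=1,scc[6]=?

step 1: low=(low[0]=0,low[1]=?,low[2]=?,low[3]=?,low[4]=?,low[5]=?,low[6]=?); scc=(scc[0]=0,scc[1]=?,scc[2]=?,scc[3]=?,scc[4]=?,scc[5]=?,scc[6]=?)
step 2: low=(low[0]=0,low[1]=1,low[2]=?,low[3]=?,low[4]=?,low[5]=1,low[6]=?); scc=(scc[0]=0,scc[1]=?,scc[2]=?,scc[3]=?,scc[4]=?,scc[5]=?,scc[6]=?)
step 3: low=(low[0]=0,low[1]=1,low[2]=?,low[3]=?,low[4]=?,low[5]=1,low[6]=?); scc=(scc[0]=0,scc[1]=1,scc[2]=?,scc[3]=?,scc[4]=?,scc[5]=1,scc[6]=?)
step 4: low=(low[0]=0,low[1]=1,low[2]=3,low[3]=?,low[4]=?,low[5]=1,low[6]=?); scc=(scc[0]=0,scc[1]=1,scc[2]=2,scc[3]=?,scc[4]=?,scc[5]=1,scc[6]=?)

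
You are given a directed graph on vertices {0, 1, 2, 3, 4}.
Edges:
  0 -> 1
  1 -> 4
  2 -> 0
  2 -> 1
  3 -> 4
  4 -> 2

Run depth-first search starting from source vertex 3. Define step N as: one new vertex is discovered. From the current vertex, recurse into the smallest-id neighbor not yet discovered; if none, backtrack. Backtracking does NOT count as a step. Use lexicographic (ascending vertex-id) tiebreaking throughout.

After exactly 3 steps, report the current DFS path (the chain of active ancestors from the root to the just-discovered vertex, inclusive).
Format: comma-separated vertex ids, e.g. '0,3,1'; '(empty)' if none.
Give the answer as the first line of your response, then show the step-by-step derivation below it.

3,4,2

step 1: discover 3; path=3; order=3
step 2: discover 4; path=3>4; order=3,4
step 3: discover 2; path=3>4>2; order=3,4,2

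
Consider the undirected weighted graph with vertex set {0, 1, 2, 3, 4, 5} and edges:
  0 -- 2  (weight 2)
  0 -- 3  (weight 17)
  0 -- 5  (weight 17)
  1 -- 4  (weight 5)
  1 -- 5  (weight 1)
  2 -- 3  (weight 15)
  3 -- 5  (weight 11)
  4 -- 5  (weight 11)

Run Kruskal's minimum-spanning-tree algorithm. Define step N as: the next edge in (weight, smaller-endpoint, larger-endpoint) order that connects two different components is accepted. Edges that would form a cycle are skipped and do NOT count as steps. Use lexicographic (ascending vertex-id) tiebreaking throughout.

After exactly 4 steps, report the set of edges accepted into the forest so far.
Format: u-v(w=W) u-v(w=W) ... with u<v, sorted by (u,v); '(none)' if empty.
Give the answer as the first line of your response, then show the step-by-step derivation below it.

0-2(w=2) 1-4(w=5) 1-5(w=1) 3-5(w=11)

step 1: add edge 1-5 (w=1); MST = {1-5(w=1)}
step 2: add edge 0-2 (w=2); MST = {0-2(w=2) 1-5(w=1)}
step 3: add edge 1-4 (w=5); MST = {0-2(w=2) 1-4(w=5) 1-5(w=1)}
step 4: add edge 3-5 (w=11); MST = {0-2(w=2) 1-4(w=5) 1-5(w=1) 3-5(w=11)}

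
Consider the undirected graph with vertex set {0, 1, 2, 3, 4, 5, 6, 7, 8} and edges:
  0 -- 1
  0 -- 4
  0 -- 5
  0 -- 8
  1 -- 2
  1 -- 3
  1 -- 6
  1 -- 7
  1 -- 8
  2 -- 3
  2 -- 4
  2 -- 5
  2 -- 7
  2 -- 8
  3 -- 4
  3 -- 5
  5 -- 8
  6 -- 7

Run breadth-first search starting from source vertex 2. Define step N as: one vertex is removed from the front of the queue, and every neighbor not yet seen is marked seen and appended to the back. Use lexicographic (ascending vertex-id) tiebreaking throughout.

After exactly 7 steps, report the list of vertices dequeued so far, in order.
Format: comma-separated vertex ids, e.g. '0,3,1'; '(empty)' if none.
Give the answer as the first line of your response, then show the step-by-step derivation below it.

2,1,3,4,5,7,8

step 1: dequeue 2; queue=[1,3,4,5,7,8]; order=2
step 2: dequeue 1; queue=[3,4,5,7,8,0,6]; order=2,1
step 3: dequeue 3; queue=[4,5,7,8,0,6]; order=2,1,3
step 4: dequeue 4; queue=[5,7,8,0,6]; order=2,1,3,4
step 5: dequeue 5; queue=[7,8,0,6]; order=2,1,3,4,5
step 6: dequeue 7; queue=[8,0,6]; order=2,1,3,4,5,7
step 7: dequeue 8; queue=[0,6]; order=2,1,3,4,5,7,8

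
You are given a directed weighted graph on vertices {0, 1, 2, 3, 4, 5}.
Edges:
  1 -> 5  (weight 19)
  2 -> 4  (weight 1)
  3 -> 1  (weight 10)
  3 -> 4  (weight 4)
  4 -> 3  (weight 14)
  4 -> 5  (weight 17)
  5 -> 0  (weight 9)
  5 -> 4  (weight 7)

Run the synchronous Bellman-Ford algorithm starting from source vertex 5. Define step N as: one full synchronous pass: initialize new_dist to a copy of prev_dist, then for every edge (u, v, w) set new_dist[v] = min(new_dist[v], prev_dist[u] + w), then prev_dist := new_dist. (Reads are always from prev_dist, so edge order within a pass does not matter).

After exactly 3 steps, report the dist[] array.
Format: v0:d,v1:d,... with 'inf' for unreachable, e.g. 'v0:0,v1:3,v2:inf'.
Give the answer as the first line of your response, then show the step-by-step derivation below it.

v0:9,v1:31,v2:inf,v3:21,v4:7,v5:0

step 1: dist = v0:9,v1:inf,v2:inf,v3:inf,v4:7,v5:0
step 2: dist = v0:9,v1:inf,v2:inf,v3:21,v4:7,v5:0
step 3: dist = v0:9,v1:31,v2:inf,v3:21,v4:7,v5:0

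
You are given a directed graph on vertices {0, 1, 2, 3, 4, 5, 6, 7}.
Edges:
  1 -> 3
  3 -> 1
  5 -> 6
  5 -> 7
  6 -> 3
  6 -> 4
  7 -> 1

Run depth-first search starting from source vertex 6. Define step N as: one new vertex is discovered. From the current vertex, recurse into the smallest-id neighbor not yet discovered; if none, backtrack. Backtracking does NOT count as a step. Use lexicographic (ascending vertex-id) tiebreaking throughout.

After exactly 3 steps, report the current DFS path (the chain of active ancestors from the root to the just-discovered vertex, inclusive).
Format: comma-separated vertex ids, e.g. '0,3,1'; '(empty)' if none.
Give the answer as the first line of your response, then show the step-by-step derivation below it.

6,3,1

step 1: discover 6; path=6; order=6
step 2: discover 3; path=6>3; order=6,3
step 3: discover 1; path=6>3>1; order=6,3,1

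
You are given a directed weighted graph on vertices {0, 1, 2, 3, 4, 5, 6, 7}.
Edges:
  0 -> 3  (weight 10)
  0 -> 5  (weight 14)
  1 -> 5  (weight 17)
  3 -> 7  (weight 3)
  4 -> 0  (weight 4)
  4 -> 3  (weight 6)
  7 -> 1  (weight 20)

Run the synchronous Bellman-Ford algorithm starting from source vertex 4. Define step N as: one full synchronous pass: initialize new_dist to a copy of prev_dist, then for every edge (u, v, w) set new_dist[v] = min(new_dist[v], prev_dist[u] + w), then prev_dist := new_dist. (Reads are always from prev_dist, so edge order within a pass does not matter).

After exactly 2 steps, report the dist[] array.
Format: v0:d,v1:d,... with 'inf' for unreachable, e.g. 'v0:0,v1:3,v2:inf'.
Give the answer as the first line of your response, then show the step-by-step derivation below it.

v0:4,v1:inf,v2:inf,v3:6,v4:0,v5:18,v6:inf,v7:9

step 1: dist = v0:4,v1:inf,v2:inf,v3:6,v4:0,v5:inf,v6:inf,v7:inf
step 2: dist = v0:4,v1:inf,v2:inf,v3:6,v4:0,v5:18,v6:inf,v7:9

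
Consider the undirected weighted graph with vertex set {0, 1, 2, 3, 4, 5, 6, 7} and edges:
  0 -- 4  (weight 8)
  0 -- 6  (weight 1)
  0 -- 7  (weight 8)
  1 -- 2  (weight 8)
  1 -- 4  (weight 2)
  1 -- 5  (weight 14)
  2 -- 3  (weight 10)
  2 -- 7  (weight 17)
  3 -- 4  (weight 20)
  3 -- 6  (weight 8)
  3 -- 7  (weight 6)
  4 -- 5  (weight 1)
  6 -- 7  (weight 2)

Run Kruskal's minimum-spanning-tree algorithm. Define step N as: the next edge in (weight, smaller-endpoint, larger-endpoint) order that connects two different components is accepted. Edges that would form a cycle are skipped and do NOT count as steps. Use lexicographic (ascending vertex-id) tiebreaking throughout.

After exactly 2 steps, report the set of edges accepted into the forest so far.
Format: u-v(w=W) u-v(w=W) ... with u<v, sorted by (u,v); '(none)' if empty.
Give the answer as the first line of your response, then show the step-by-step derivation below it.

0-6(w=1) 4-5(w=1)

step 1: add edge 0-6 (w=1); MST = {0-6(w=1)}
step 2: add edge 4-5 (w=1); MST = {0-6(w=1) 4-5(w=1)}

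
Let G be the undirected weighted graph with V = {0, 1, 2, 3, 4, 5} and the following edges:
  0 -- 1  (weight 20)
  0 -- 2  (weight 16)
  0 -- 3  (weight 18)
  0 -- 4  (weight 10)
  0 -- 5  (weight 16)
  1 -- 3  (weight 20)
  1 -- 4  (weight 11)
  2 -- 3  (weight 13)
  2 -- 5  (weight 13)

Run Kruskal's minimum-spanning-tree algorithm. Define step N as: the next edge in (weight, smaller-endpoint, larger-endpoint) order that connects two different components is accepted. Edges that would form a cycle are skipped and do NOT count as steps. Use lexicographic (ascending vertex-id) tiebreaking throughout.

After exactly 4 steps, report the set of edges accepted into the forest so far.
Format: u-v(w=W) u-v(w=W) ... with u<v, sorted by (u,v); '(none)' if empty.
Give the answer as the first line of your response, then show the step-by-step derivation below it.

0-4(w=10) 1-4(w=11) 2-3(w=13) 2-5(w=13)

step 1: add edge 0-4 (w=10); MST = {0-4(w=10)}
step 2: add edge 1-4 (w=11); MST = {0-4(w=10) 1-4(w=11)}
step 3: add edge 2-3 (w=13); MST = {0-4(w=10) 1-4(w=11) 2-3(w=13)}
step 4: add edge 2-5 (w=13); MST = {0-4(w=10) 1-4(w=11) 2-3(w=13) 2-5(w=13)}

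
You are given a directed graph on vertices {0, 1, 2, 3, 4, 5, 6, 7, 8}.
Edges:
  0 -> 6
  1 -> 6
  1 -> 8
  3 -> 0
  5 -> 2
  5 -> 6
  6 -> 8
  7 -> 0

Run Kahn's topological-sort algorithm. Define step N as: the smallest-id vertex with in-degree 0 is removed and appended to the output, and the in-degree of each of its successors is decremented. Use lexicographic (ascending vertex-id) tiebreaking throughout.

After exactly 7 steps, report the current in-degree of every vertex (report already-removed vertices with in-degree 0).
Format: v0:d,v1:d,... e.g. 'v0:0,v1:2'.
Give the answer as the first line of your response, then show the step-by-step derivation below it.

v0:0,v1:0,v2:0,v3:0,v4:0,v5:0,v6:0,v7:0,v8:1

step 1: output 1; order=[1]; indeg=(2,0,1,0,0,0,2,0,1)
step 2: output 3; order=[1,3]; indeg=(1,0,1,0,0,0,2,0,1)
step 3: output 4; order=[1,3,4]; indeg=(1,0,1,0,0,0,2,0,1)
step 4: output 5; order=[1,3,4,5]; indeg=(1,0,0,0,0,0,1,0,1)
step 5: output 2; order=[1,3,4,5,2]; indeg=(1,0,0,0,0,0,1,0,1)
step 6: output 7; order=[1,3,4,5,2,7]; indeg=(0,0,0,0,0,0,1,0,1)
step 7: output 0; order=[1,3,4,5,2,7,0]; indeg=(0,0,0,0,0,0,0,0,1)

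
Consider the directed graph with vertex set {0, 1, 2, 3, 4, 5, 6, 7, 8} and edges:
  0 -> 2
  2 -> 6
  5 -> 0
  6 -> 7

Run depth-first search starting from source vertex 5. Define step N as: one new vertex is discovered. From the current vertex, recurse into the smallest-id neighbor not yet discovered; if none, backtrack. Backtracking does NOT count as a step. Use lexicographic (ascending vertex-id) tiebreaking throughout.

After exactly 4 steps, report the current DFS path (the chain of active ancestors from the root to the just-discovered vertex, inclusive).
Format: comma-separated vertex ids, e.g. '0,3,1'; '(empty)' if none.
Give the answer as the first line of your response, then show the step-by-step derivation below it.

5,0,2,6

step 1: discover 5; path=5; order=5
step 2: discover 0; path=5>0; order=5,0
step 3: discover 2; path=5>0>2; order=5,0,2
step 4: discover 6; path=5>0>2>6; order=5,0,2,6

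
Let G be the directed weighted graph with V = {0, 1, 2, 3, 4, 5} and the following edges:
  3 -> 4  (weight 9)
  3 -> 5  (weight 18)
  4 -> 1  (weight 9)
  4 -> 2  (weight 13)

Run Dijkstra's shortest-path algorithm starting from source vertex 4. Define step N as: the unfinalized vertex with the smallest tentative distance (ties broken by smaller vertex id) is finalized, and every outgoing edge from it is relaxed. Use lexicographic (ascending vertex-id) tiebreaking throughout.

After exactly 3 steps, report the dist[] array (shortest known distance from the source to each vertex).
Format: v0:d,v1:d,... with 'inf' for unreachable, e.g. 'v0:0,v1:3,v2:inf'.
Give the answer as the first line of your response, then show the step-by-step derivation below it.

v0:inf,v1:9,v2:13,v3:inf,v4:0,v5:inf

step 1: dist = v0:inf,v1:9,v2:13,v3:inf,v4:0,v5:inf
step 2: dist = v0:inf,v1:9,v2:13,v3:inf,v4:0,v5:inf
step 3: dist = v0:inf,v1:9,v2:13,v3:inf,v4:0,v5:inf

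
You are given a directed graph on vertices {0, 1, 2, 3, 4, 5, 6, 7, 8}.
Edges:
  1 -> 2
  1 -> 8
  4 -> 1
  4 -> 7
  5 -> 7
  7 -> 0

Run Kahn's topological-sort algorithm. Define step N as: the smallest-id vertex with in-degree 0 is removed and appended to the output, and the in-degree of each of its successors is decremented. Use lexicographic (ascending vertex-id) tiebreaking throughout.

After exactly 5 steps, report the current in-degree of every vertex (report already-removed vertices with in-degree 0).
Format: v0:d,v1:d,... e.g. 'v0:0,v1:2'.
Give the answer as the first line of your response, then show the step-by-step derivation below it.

v0:1,v1:0,v2:0,v3:0,v4:0,v5:0,v6:0,v7:0,v8:0

step 1: output 3; order=[3]; indeg=(1,1,1,0,0,0,0,2,1)
step 2: output 4; order=[3,4]; indeg=(1,0,1,0,0,0,0,1,1)
step 3: output 1; order=[3,4,1]; indeg=(1,0,0,0,0,0,0,1,0)
step 4: output 2; order=[3,4,1,2]; indeg=(1,0,0,0,0,0,0,1,0)
step 5: output 5; order=[3,4,1,2,5]; indeg=(1,0,0,0,0,0,0,0,0)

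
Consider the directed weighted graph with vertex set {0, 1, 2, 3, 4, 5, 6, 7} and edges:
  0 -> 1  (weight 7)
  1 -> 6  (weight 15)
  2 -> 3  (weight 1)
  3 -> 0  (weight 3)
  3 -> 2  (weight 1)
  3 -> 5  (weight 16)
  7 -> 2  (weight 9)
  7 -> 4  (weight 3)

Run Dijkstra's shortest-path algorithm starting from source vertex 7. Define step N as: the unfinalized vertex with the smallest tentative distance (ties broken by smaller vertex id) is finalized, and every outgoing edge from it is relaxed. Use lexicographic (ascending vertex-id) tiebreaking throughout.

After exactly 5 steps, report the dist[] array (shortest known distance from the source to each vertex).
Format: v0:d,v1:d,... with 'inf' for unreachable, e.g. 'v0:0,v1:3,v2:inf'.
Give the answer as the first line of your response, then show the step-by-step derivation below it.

v0:13,v1:20,v2:9,v3:10,v4:3,v5:26,v6:inf,v7:0

step 1: dist = v0:inf,v1:inf,v2:9,v3:inf,v4:3,v5:inf,v6:inf,v7:0
step 2: dist = v0:inf,v1:inf,v2:9,v3:inf,v4:3,v5:inf,v6:inf,v7:0
step 3: dist = v0:inf,v1:inf,v2:9,v3:10,v4:3,v5:inf,v6:inf,v7:0
step 4: dist = v0:13,v1:inf,v2:9,v3:10,v4:3,v5:26,v6:inf,v7:0
step 5: dist = v0:13,v1:20,v2:9,v3:10,v4:3,v5:26,v6:inf,v7:0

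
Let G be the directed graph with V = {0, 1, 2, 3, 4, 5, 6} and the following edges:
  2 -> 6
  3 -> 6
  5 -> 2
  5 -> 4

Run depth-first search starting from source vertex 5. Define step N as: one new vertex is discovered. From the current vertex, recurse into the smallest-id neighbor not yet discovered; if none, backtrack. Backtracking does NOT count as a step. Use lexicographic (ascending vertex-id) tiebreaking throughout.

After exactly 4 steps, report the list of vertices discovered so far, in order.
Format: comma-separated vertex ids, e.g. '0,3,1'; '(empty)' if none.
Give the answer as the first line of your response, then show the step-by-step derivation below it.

5,2,6,4

step 1: discover 5; path=5; order=5
step 2: discover 2; path=5>2; order=5,2
step 3: discover 6; path=5>2>6; order=5,2,6
step 4: discover 4; path=5>4; order=5,2,6,4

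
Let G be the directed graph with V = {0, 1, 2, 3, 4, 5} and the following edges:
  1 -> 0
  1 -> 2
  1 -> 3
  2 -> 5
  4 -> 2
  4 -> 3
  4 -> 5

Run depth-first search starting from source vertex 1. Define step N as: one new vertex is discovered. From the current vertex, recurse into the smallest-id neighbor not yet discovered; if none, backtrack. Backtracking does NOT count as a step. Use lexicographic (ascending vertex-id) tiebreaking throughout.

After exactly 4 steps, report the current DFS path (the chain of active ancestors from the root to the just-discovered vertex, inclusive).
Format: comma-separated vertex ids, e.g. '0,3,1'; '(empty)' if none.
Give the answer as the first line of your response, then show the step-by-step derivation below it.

1,2,5

step 1: discover 1; path=1; order=1
step 2: discover 0; path=1>0; order=1,0
step 3: discover 2; path=1>2; order=1,0,2
step 4: discover 5; path=1>2>5; order=1,0,2,5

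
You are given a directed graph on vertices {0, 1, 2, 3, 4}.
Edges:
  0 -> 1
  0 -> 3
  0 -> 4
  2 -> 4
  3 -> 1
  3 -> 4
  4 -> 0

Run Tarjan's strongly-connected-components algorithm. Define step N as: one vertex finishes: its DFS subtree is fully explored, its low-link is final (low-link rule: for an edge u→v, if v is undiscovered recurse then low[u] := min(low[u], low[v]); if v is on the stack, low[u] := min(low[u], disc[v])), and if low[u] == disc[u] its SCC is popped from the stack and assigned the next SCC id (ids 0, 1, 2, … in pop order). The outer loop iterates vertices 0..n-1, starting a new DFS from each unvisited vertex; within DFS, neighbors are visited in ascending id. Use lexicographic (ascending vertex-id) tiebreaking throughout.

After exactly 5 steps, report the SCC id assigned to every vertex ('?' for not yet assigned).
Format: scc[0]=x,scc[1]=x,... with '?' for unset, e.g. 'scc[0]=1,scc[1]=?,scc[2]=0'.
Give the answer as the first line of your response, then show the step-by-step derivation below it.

scc[0]=1,scc[1]=0,scc[2]=2,scc[3]=1,scc[4]=1

step 1: low=(low[0]=0,low[1]=1,low[2]=?,low[3]=?,low[4]=?); scc=(scc[0]=?,scc[1]=0,scc[2]=?,scc[3]=?,scc[4]=?)
step 2: low=(low[0]=0,low[1]=1,low[2]=?,low[3]=2,low[4]=0); scc=(scc[0]=?,scc[1]=0,scc[2]=?,scc[3]=?,scc[4]=?)
step 3: low=(low[0]=0,low[1]=1,low[2]=?,low[3]=0,low[4]=0); scc=(scc[0]=?,scc[1]=0,scc[2]=?,scc[3]=?,scc[4]=?)
step 4: low=(low[0]=0,low[1]=1,low[2]=?,low[3]=0,low[4]=0); scc=(scc[0]=1,scc[1]=0,scc[2]=?,scc[3]=1,scc[4]=1)
step 5: low=(low[0]=0,low[1]=1,low[2]=4,low[3]=0,low[4]=0); scc=(scc[0]=1,scc[1]=0,scc[2]=2,scc[3]=1,scc[4]=1)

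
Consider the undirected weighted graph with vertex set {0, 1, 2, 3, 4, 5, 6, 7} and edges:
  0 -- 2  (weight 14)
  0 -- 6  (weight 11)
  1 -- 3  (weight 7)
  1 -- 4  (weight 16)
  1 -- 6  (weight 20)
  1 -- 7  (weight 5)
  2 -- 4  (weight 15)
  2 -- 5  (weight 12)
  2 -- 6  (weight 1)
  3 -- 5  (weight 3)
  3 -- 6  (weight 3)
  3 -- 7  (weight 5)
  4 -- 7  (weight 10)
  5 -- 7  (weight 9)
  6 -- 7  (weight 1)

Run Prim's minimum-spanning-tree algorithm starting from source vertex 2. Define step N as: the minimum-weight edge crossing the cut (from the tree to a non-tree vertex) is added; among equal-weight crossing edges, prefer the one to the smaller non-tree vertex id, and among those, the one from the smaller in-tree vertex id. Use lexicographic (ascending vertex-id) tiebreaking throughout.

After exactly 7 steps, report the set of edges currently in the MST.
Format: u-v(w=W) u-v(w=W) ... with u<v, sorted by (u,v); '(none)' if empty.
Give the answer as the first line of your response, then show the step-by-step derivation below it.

0-6(w=11) 1-7(w=5) 2-6(w=1) 3-5(w=3) 3-6(w=3) 4-7(w=10) 6-7(w=1)

step 1: add edge 2-6 (w=1); MST = {2-6(w=1)}
step 2: add edge 6-7 (w=1); MST = {2-6(w=1) 6-7(w=1)}
step 3: add edge 3-6 (w=3); MST = {2-6(w=1) 3-6(w=3) 6-7(w=1)}
step 4: add edge 3-5 (w=3); MST = {2-6(w=1) 3-5(w=3) 3-6(w=3) 6-7(w=1)}
step 5: add edge 1-7 (w=5); MST = {1-7(w=5) 2-6(w=1) 3-5(w=3) 3-6(w=3) 6-7(w=1)}
step 6: add edge 4-7 (w=10); MST = {1-7(w=5) 2-6(w=1) 3-5(w=3) 3-6(w=3) 4-7(w=10) 6-7(w=1)}
step 7: add edge 0-6 (w=11); MST = {0-6(w=11) 1-7(w=5) 2-6(w=1) 3-5(w=3) 3-6(w=3) 4-7(w=10) 6-7(w=1)}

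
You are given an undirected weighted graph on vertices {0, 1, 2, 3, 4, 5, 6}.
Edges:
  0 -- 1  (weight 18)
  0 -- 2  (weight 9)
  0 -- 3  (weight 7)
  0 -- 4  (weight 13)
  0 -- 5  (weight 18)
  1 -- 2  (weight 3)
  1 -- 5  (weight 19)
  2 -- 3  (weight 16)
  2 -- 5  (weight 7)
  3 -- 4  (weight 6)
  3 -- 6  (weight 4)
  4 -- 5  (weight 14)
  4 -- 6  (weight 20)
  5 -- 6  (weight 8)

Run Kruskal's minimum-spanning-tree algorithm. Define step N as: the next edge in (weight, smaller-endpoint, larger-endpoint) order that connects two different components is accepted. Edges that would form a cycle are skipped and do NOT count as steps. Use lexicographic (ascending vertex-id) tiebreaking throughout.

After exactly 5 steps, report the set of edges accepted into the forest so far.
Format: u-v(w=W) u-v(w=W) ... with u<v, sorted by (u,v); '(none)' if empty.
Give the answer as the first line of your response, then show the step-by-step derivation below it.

0-3(w=7) 1-2(w=3) 2-5(w=7) 3-4(w=6) 3-6(w=4)

step 1: add edge 1-2 (w=3); MST = {1-2(w=3)}
step 2: add edge 3-6 (w=4); MST = {1-2(w=3) 3-6(w=4)}
step 3: add edge 3-4 (w=6); MST = {1-2(w=3) 3-4(w=6) 3-6(w=4)}
step 4: add edge 0-3 (w=7); MST = {0-3(w=7) 1-2(w=3) 3-4(w=6) 3-6(w=4)}
step 5: add edge 2-5 (w=7); MST = {0-3(w=7) 1-2(w=3) 2-5(w=7) 3-4(w=6) 3-6(w=4)}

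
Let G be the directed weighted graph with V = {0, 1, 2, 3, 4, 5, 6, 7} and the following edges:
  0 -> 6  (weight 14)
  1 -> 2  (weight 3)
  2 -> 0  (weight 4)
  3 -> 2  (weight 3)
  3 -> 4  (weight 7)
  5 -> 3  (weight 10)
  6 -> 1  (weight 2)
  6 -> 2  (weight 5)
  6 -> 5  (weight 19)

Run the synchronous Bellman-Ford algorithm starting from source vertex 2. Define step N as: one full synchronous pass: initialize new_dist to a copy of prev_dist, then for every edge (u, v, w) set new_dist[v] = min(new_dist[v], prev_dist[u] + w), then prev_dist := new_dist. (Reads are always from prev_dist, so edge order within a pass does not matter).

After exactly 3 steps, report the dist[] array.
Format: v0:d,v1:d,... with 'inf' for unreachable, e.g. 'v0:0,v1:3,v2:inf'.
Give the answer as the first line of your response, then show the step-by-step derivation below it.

v0:4,v1:20,v2:0,v3:inf,v4:inf,v5:37,v6:18,v7:inf

step 1: dist = v0:4,v1:inf,v2:0,v3:inf,v4:inf,v5:inf,v6:inf,v7:inf
step 2: dist = v0:4,v1:inf,v2:0,v3:inf,v4:inf,v5:inf,v6:18,v7:inf
step 3: dist = v0:4,v1:20,v2:0,v3:inf,v4:inf,v5:37,v6:18,v7:inf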